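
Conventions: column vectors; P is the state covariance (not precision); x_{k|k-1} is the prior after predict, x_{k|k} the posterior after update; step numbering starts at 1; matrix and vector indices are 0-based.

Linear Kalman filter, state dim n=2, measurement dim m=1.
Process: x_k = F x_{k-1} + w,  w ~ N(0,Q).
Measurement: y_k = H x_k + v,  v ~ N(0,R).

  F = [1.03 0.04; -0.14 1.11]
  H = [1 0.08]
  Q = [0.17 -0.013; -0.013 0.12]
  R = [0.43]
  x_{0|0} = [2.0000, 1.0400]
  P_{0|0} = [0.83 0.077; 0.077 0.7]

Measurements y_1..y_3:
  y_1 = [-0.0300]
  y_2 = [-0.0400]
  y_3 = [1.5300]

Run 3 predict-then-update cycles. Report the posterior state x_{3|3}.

step 1: x^-=[2.1016, 0.8744]  P^-=[1.0580 -0.0140; -0.0140 0.9748]  S=[1.4920]  K=[0.7084; 0.0429]  nu=[-2.2016]  x^+=[0.5421, 0.7800]  P^+=[0.3093 -0.0593; -0.0593 0.9721]
step 2: x^-=[0.5896, 0.7899]  P^-=[0.4949 -0.0819; -0.0819 1.3422]  S=[0.9203]  K=[0.5306; 0.0276]  nu=[-0.6927]  x^+=[0.2220, 0.7708]  P^+=[0.2358 -0.0954; -0.0954 1.3415]
step 3: x^-=[0.2595, 0.8245]  P^-=[0.4144 -0.0960; -0.0960 1.8071]  S=[0.8406]  K=[0.4839; 0.0578]  nu=[1.2045]  x^+=[0.8423, 0.8940]  P^+=[0.2176 -0.1195; -0.1195 1.8043]

x_post = [0.8423, 0.8940]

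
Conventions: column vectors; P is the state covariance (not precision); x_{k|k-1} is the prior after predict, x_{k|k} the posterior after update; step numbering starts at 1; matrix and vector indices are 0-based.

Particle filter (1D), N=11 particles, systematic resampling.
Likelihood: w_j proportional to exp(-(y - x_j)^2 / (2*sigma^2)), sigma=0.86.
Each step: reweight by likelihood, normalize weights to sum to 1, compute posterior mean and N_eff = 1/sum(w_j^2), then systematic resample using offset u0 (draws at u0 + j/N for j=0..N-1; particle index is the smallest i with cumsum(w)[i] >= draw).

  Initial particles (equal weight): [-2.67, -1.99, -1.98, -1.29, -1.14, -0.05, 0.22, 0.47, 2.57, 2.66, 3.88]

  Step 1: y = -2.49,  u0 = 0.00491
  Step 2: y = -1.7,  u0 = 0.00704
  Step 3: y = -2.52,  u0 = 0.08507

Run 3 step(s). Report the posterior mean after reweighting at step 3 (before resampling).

step 1: w=[0.2913, 0.2514, 0.2497, 0.1125, 0.0868, 0.0053, 0.0021, 0.0008, 0.0000, 0.0000, 0.0000]  mean=-2.0162  Neff=4.3351  idx=[0, 0, 0, 0, 1, 1, 2, 2, 2, 3, 4]
step 2: w=[0.0619, 0.0619, 0.0619, 0.0619, 0.1104, 0.1104, 0.1109, 0.1109, 0.1109, 0.1044, 0.0946]  mean=-2.0016  Neff=10.3700  idx=[0, 1, 3, 4, 5, 5, 6, 7, 8, 9, 10]
step 3: w=[0.1154, 0.1154, 0.1154, 0.0969, 0.0969, 0.0969, 0.0962, 0.0962, 0.0962, 0.0421, 0.0323]  mean=-2.1656  Neff=10.1306  idx=[0, 1, 2, 3, 4, 4, 5, 6, 7, 8, 10]

post_mean = -2.1656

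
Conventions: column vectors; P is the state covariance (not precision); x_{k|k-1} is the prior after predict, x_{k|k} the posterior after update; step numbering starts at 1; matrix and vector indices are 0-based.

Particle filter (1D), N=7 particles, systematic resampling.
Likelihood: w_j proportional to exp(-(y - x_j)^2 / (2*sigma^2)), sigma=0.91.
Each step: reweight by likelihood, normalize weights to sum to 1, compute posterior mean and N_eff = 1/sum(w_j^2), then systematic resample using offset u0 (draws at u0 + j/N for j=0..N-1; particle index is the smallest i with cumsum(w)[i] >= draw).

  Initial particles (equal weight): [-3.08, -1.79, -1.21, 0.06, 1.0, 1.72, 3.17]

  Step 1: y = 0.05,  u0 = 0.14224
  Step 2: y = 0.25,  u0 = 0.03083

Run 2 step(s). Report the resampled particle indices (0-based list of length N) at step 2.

step 1: w=[0.0012, 0.0567, 0.1679, 0.4378, 0.2539, 0.0813, 0.0012]  mean=0.1156  Neff=3.3994  idx=[2, 3, 3, 3, 4, 4, 6]
step 2: w=[0.0595, 0.2108, 0.2108, 0.2108, 0.1534, 0.1534, 0.0013]  mean=0.2768  Neff=5.4367  idx=[0, 1, 2, 2, 3, 4, 5]

resampled_idx = [0, 1, 2, 2, 3, 4, 5]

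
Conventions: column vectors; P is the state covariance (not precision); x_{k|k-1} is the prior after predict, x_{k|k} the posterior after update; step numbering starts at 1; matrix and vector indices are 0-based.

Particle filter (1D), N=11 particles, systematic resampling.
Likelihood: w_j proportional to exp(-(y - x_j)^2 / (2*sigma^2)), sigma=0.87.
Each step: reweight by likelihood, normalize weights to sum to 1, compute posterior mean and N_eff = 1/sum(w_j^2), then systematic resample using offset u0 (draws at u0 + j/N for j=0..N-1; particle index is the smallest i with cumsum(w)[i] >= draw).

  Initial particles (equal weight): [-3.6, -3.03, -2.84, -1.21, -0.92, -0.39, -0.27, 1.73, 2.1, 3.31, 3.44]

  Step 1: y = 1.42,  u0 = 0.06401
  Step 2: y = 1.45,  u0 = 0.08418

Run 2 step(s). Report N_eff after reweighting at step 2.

N_eff = 9.2838

step 1: w=[0.0000, 0.0000, 0.0000, 0.0048, 0.0125, 0.0536, 0.0708, 0.4384, 0.3442, 0.0441, 0.0315]  mean=1.6781  Neff=3.1093  idx=[5, 7, 7, 7, 7, 7, 8, 8, 8, 8, 10]
step 2: w=[0.0134, 0.1194, 0.1194, 0.1194, 0.1194, 0.1194, 0.0951, 0.0951, 0.0951, 0.0951, 0.0092]  mean=1.8580  Neff=9.2838  idx=[1, 2, 3, 3, 4, 5, 6, 7, 8, 9, 10]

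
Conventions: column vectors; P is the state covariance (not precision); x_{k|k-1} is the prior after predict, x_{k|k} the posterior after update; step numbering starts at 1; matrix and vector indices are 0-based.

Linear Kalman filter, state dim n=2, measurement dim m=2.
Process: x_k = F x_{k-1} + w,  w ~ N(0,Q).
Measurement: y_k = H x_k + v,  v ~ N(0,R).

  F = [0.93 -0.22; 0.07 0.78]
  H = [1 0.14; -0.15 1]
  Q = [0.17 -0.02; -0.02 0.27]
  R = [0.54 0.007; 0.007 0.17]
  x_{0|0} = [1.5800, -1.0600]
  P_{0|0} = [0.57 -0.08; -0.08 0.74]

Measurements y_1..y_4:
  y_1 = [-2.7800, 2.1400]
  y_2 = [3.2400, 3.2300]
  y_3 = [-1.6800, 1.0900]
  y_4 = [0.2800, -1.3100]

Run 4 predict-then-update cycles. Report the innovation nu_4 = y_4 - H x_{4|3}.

innov = [1.2559, -2.4301]

step 1: x^-=[1.7026, -0.7162]  P^-=[0.7315 -0.1667; -0.1667 0.7143]  S=[1.2389 -0.1659; -0.1659 0.9507]  K=[0.5455 -0.1955; 0.0515 0.7866]  nu=[-4.3823, 3.1116]  x^+=[-1.2963, 1.5055]  P^+=[0.2912 0.0143; 0.0143 0.1362]
step 2: x^-=[-1.5368, 1.0836]  P^-=[0.4226 -0.0143; -0.0143 0.3559]  S=[0.9656 -0.0206; -0.0206 0.5397]  K=[0.4329 -0.1275; 0.0510 0.6653]  nu=[4.6251, 1.9159]  x^+=[0.2212, 2.5940]  P^+=[0.2306 0.0160; 0.0160 0.1159]
step 3: x^-=[-0.3650, 2.0388]  P^-=[0.3686 -0.0135; -0.0135 0.3434]  S=[0.9115 -0.0135; -0.0135 0.5257]  K=[0.4005 -0.1207; 0.0476 0.6582]  nu=[-1.6004, -1.0035]  x^+=[-0.8849, 1.3021]  P^+=[0.2134 0.0143; 0.0143 0.1144]
step 4: x^-=[-1.1094, 0.9537]  P^-=[0.3543 -0.0156; -0.0156 0.3422]  S=[0.8966 -0.0135; -0.0135 0.5248]  K=[0.3909 -0.1209; 0.0459 0.6576]  nu=[1.2559, -2.4301]  x^+=[-0.3247, -0.5867]  P^+=[0.2083 0.0134; 0.0134 0.1141]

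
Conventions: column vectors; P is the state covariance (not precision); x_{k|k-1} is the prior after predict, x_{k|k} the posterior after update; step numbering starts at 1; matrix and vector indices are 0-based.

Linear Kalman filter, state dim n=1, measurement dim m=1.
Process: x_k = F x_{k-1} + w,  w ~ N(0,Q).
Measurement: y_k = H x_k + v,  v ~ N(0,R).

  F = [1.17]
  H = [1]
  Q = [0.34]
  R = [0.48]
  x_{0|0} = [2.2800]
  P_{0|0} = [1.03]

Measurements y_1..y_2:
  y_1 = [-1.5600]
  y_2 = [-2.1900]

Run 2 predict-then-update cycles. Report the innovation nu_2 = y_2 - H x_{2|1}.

step 1: x^-=[2.6676]  P^-=[1.7500]  S=[2.2300]  K=[0.7848]  nu=[-4.2276]  x^+=[-0.6500]  P^+=[0.3767]
step 2: x^-=[-0.7605]  P^-=[0.8556]  S=[1.3356]  K=[0.6406]  nu=[-1.4295]  x^+=[-1.6763]  P^+=[0.3075]

innov = [-1.4295]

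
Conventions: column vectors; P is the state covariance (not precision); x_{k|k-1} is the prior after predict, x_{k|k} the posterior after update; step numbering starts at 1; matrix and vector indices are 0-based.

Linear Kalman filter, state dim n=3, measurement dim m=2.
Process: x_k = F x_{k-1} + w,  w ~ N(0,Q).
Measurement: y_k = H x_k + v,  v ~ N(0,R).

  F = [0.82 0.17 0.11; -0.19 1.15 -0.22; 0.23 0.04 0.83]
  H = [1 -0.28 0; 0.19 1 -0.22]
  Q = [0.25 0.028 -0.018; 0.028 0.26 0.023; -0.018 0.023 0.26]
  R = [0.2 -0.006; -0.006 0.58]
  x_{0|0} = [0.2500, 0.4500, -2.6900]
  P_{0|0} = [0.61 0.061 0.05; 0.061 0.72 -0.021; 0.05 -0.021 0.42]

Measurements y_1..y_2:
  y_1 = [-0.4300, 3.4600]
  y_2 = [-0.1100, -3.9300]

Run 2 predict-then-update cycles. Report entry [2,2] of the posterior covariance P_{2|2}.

P_post[2,2] = 0.6452

step 1: x^-=[-0.0144, 1.0618, -2.1572]  P^-=[0.7113 0.1072 0.1769; 0.1072 1.2427 -0.0618; 0.1769 -0.0618 0.6016]  S=[0.9487 -0.1601; -0.1601 1.9306]  K=[0.7463 0.1672; -0.1442 0.6493; 0.1934 -0.0671]  nu=[-0.1183, 1.9264]  x^+=[0.2195, 2.3297, -2.3094]  P^+=[0.1688 0.0734 0.0588; 0.0734 0.3790 0.0704; 0.0588 0.0704 0.5532]
step 2: x^-=[0.3220, 3.1455, -1.7731]  P^-=[0.4149 0.1237 0.1240; 0.1237 0.7313 0.0053; 0.1240 0.0053 0.6791]  S=[0.6029 -0.0418; -0.0418 1.3935]  K=[0.6407 0.1450; -0.0972 0.5379; 0.1976 -0.0806]  nu=[0.4488, -7.5267]  x^+=[-0.4816, -0.9470, -1.0777]  P^+=[0.1459 0.0664 0.0630; 0.0664 0.3180 0.0820; 0.0630 0.0820 0.6452]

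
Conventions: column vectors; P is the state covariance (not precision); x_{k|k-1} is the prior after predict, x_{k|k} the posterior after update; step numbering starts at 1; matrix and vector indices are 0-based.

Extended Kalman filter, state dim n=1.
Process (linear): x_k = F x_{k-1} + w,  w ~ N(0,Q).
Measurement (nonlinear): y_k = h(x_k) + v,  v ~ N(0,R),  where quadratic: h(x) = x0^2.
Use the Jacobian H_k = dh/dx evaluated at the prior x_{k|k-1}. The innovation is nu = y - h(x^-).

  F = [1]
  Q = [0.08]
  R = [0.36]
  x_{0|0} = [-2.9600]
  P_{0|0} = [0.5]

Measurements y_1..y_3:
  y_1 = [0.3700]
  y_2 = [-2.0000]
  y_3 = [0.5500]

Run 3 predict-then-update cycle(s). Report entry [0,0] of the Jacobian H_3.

step 1: x^-=[-2.9600]  P^-=[0.5800]  H_jac=[-5.9200]  S=[20.6869]  K=[-0.1660]  nu=[-8.3916]  x^+=[-1.5672]  P^+=[0.0101]
step 2: x^-=[-1.5672]  P^-=[0.0901]  H_jac=[-3.1343]  S=[1.2451]  K=[-0.2268]  nu=[-4.4560]  x^+=[-0.5566]  P^+=[0.0260]
step 3: x^-=[-0.5566]  P^-=[0.1060]  H_jac=[-1.1131]  S=[0.4914]  K=[-0.2402]  nu=[0.2403]  x^+=[-0.6143]  P^+=[0.0777]

H_jac[0,0] = -1.1131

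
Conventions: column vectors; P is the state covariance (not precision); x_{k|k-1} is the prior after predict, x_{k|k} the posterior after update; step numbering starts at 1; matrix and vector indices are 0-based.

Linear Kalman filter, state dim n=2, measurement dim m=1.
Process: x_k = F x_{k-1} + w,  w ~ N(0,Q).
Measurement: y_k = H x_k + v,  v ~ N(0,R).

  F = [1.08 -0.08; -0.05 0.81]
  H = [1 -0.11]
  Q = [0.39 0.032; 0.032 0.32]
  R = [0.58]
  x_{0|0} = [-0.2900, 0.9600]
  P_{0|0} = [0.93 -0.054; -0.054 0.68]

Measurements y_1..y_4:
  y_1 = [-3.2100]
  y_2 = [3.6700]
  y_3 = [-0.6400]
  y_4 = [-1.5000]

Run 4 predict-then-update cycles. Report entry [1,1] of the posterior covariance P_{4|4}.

step 1: x^-=[-0.3900, 0.7921]  P^-=[1.4884 -0.1097; -0.1097 0.7728]  S=[2.1019]  K=[0.7139; -0.0927]  nu=[-2.7329]  x^+=[-2.3409, 1.0453]  P^+=[0.4173 0.0293; 0.0293 0.7548]
step 2: x^-=[-2.6118, 0.9637]  P^-=[0.8765 -0.0137; -0.0137 0.8139]  S=[1.4693]  K=[0.5975; -0.0703]  nu=[6.3878]  x^+=[1.2051, 0.5149]  P^+=[0.3518 0.0480; 0.0480 0.8066]
step 3: x^-=[1.2603, 0.3569]  P^-=[0.7973 0.0029; 0.0029 0.8462]  S=[1.3869]  K=[0.5746; -0.0650]  nu=[-1.8611]  x^+=[0.1909, 0.4779]  P^+=[0.3393 0.0547; 0.0547 0.8404]
step 4: x^-=[0.1679, 0.3775]  P^-=[0.7817 0.0073; 0.0073 0.8678]  S=[1.3706]  K=[0.5697; -0.0643]  nu=[-1.6264]  x^+=[-0.7587, 0.4821]  P^+=[0.3368 0.0575; 0.0575 0.8621]

P_post[1,1] = 0.8621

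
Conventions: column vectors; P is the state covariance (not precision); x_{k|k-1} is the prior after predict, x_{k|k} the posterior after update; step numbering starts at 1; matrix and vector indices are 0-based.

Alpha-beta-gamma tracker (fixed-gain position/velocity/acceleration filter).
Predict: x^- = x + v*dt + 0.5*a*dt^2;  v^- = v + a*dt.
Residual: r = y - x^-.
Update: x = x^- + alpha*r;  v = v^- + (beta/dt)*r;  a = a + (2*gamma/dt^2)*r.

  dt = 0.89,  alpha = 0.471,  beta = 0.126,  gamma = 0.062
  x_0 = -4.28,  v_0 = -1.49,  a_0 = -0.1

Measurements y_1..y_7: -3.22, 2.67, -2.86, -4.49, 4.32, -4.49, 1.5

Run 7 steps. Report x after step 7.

x_post = 2.2545

step 1: x_pred=-5.6457  r=2.4257  x^+=-4.5032  v^+=-1.2356  a^+=0.2797
step 2: x_pred=-5.4921  r=8.1621  x^+=-1.6477  v^+=0.1689  a^+=1.5575
step 3: x_pred=-0.8806  r=-1.9794  x^+=-1.8129  v^+=1.2748  a^+=1.2476
step 4: x_pred=-0.1842  r=-4.3058  x^+=-2.2122  v^+=1.7756  a^+=0.5735
step 5: x_pred=-0.4048  r=4.7248  x^+=1.8206  v^+=2.9550  a^+=1.3132
step 6: x_pred=4.9706  r=-9.4606  x^+=0.5147  v^+=2.7843  a^+=-0.1678
step 7: x_pred=2.9262  r=-1.4262  x^+=2.2545  v^+=2.4330  a^+=-0.3911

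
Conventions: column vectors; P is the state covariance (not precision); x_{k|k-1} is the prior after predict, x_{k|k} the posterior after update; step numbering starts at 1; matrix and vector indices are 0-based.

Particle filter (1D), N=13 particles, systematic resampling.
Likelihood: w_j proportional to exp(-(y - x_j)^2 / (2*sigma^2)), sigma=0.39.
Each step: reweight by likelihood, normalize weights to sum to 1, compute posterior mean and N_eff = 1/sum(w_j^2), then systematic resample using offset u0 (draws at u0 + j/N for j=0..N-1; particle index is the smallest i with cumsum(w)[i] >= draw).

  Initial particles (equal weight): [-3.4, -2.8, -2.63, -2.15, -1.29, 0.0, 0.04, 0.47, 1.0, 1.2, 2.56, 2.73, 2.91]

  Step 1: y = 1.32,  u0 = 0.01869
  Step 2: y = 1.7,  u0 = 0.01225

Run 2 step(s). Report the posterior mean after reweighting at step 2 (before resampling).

post_mean = 1.1498

step 1: w=[0.0000, 0.0000, 0.0000, 0.0000, 0.0000, 0.0018, 0.0026, 0.0523, 0.4019, 0.5368, 0.0036, 0.0008, 0.0001]  mean=1.0826  Neff=2.2103  idx=[7, 8, 8, 8, 8, 8, 9, 9, 9, 9, 9, 9, 9]
step 2: w=[0.0017, 0.0489, 0.0489, 0.0489, 0.0489, 0.0489, 0.1077, 0.1077, 0.1077, 0.1077, 0.1077, 0.1077, 0.1077]  mean=1.1498  Neff=10.7385  idx=[1, 2, 4, 5, 6, 7, 8, 8, 9, 10, 10, 11, 12]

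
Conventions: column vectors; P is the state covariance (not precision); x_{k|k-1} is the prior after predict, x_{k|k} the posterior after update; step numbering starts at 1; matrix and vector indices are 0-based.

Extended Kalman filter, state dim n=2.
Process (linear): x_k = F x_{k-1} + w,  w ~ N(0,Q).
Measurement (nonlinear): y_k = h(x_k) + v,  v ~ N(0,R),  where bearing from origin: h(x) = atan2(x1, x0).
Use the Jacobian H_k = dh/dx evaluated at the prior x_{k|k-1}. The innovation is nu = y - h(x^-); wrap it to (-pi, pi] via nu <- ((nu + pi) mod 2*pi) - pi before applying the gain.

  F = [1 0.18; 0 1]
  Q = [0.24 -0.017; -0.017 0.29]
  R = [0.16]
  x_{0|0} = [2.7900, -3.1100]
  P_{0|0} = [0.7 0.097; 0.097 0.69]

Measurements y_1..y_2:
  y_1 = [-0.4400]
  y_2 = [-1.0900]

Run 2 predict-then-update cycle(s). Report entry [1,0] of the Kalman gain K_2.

K[1,0] = 0.9111

step 1: x^-=[2.2302, -3.1100]  P^-=[0.9973 0.2042; 0.2042 0.9800]  H_jac=[0.2123 0.1523]  S=[0.2409]  K=[1.0082; 0.7995]  nu=[0.5087]  x^+=[2.7430, -2.7033]  P^+=[0.7524 0.0100; 0.0100 0.8260]
step 2: x^-=[2.2564, -2.7033]  P^-=[1.0228 0.1417; 0.1417 1.1160]  H_jac=[0.2180 0.1820]  S=[0.2568]  K=[0.9687; 0.9111]  nu=[-0.2147]  x^+=[2.0484, -2.8990]  P^+=[0.7818 -0.0849; -0.0849 0.9028]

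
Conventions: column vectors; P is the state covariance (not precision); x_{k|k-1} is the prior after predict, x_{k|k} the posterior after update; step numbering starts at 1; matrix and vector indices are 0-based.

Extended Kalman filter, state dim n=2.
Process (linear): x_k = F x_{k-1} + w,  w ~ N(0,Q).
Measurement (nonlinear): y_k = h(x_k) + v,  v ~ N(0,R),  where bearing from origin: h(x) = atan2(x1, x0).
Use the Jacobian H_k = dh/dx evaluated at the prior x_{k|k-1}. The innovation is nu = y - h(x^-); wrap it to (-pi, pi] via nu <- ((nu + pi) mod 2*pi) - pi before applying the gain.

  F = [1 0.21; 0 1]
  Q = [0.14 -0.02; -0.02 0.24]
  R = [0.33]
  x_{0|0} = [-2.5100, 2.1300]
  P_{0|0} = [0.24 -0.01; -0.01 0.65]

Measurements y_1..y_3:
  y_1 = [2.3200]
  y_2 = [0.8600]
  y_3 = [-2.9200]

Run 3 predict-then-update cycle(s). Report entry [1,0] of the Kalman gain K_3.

step 1: x^-=[-2.0627, 2.1300]  P^-=[0.4045 0.1065; 0.1065 0.8900]  H_jac=[-0.2423 -0.2346]  S=[0.4148]  K=[-0.2964; -0.5656]  nu=[-0.0201]  x^+=[-2.0567, 2.1414]  P^+=[0.3680 0.0369; 0.0369 0.7573]
step 2: x^-=[-1.6070, 2.1414]  P^-=[0.5569 0.1760; 0.1760 0.9973]  H_jac=[-0.2987 -0.2242]  S=[0.4534]  K=[-0.4540; -0.6091]  nu=[-1.3546]  x^+=[-0.9921, 2.9665]  P^+=[0.4635 0.0506; 0.0506 0.8291]
step 3: x^-=[-0.3691, 2.9665]  P^-=[0.6613 0.2047; 0.2047 1.0691]  H_jac=[-0.3320 -0.0413]  S=[0.4103]  K=[-0.5556; -0.2733]  nu=[1.6686]  x^+=[-1.2963, 2.5105]  P^+=[0.5346 0.1424; 0.1424 1.0385]

K[1,0] = -0.2733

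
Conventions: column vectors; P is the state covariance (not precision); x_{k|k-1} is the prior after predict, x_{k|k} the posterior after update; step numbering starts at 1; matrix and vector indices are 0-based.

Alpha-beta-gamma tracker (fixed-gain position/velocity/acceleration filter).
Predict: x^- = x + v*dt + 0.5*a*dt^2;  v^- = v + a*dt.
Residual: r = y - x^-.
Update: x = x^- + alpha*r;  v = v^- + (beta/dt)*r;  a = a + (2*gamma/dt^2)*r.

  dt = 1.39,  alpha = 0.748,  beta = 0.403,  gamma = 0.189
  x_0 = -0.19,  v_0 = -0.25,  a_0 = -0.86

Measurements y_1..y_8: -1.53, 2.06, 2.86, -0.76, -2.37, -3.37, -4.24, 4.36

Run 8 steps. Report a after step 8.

a_post = 1.9381

step 1: x_pred=-1.3683  r=-0.1617  x^+=-1.4893  v^+=-1.4923  a^+=-0.8916
step 2: x_pred=-4.4249  r=6.4849  x^+=0.4258  v^+=-0.8515  a^+=0.3771
step 3: x_pred=-0.3935  r=3.2535  x^+=2.0401  v^+=0.6159  a^+=1.0136
step 4: x_pred=3.8754  r=-4.6354  x^+=0.4081  v^+=0.6809  a^+=0.1067
step 5: x_pred=1.4577  r=-3.8277  x^+=-1.4054  v^+=-0.2805  a^+=-0.6421
step 6: x_pred=-2.4157  r=-0.9543  x^+=-3.1295  v^+=-1.4498  a^+=-0.8288
step 7: x_pred=-5.9454  r=1.7054  x^+=-4.6698  v^+=-2.1074  a^+=-0.4952
step 8: x_pred=-8.0774  r=12.4374  x^+=1.2258  v^+=0.8102  a^+=1.9381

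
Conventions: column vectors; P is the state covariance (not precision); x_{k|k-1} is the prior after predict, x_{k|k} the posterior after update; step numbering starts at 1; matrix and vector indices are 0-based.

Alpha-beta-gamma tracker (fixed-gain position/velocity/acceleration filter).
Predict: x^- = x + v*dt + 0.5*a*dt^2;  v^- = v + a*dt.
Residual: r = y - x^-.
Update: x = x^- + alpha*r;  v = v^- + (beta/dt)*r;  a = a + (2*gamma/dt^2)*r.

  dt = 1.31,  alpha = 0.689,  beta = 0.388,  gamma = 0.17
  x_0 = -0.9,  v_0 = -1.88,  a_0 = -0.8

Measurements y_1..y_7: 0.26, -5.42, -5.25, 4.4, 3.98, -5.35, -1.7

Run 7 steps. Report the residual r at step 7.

resid = -4.7881

step 1: x_pred=-4.0492  r=4.3092  x^+=-1.0802  v^+=-1.6517  a^+=0.0538
step 2: x_pred=-3.1977  r=-2.2223  x^+=-4.7289  v^+=-2.2394  a^+=-0.3865
step 3: x_pred=-7.9942  r=2.7442  x^+=-6.1034  v^+=-1.9330  a^+=0.1572
step 4: x_pred=-8.5008  r=12.9008  x^+=0.3878  v^+=2.0939  a^+=2.7131
step 5: x_pred=5.4589  r=-1.4789  x^+=4.4399  v^+=5.2101  a^+=2.4201
step 6: x_pred=13.3417  r=-18.6917  x^+=0.4631  v^+=2.8443  a^+=-1.2831
step 7: x_pred=3.0881  r=-4.7881  x^+=-0.2109  v^+=-0.2548  a^+=-2.2318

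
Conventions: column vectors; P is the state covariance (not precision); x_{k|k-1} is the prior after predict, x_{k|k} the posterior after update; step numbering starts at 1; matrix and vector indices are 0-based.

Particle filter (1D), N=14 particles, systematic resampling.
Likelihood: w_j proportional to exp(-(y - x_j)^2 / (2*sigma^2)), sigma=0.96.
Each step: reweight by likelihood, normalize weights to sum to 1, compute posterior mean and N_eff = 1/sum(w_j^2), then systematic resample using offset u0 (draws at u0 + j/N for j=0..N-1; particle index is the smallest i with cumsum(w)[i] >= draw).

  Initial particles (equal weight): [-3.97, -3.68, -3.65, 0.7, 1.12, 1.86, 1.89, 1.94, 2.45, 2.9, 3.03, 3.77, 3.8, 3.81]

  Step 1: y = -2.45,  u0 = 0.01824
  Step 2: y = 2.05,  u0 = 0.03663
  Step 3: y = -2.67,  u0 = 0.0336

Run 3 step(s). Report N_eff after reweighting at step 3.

N_eff = 13.8996

step 1: w=[0.2401, 0.3701, 0.3850, 0.0039, 0.0008, 0.0000, 0.0000, 0.0000, 0.0000, 0.0000, 0.0000, 0.0000, 0.0000, 0.0000]  mean=-3.7166  Neff=2.9166  idx=[0, 0, 0, 0, 1, 1, 1, 1, 1, 2, 2, 2, 2, 2]
step 2: w=[0.0135, 0.0135, 0.0135, 0.0135, 0.0858, 0.0858, 0.0858, 0.0858, 0.0858, 0.1034, 0.1034, 0.1034, 0.1034, 0.1034]  mean=-3.6802  Neff=10.9911  idx=[2, 4, 5, 6, 7, 7, 8, 9, 10, 10, 11, 12, 12, 13]
step 3: w=[0.0499, 0.0718, 0.0718, 0.0718, 0.0718, 0.0718, 0.0718, 0.0742, 0.0742, 0.0742, 0.0742, 0.0742, 0.0742, 0.0742]  mean=-3.6789  Neff=13.8996  idx=[0, 1, 2, 3, 4, 5, 6, 7, 8, 9, 10, 11, 12, 13]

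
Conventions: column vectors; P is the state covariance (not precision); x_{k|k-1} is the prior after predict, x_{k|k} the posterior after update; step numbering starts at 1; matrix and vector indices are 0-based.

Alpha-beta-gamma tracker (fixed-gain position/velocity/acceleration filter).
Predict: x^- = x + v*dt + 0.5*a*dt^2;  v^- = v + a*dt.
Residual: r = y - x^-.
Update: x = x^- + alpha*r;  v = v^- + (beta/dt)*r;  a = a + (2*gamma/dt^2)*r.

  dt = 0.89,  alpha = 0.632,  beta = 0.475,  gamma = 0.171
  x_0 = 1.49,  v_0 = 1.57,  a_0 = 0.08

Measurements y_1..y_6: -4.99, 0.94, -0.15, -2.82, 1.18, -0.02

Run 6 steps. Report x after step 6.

step 1: x_pred=2.9190  r=-7.9090  x^+=-2.0795  v^+=-2.5799  a^+=-3.3348
step 2: x_pred=-5.6963  r=6.6363  x^+=-1.5022  v^+=-2.0060  a^+=-0.4695
step 3: x_pred=-3.4735  r=3.3235  x^+=-1.3730  v^+=-0.6501  a^+=0.9655
step 4: x_pred=-1.5692  r=-1.2508  x^+=-2.3597  v^+=-0.4584  a^+=0.4254
step 5: x_pred=-2.5992  r=3.7792  x^+=-0.2107  v^+=1.9372  a^+=2.0571
step 6: x_pred=2.3281  r=-2.3481  x^+=0.8441  v^+=2.5149  a^+=1.0433

x_post = 0.8441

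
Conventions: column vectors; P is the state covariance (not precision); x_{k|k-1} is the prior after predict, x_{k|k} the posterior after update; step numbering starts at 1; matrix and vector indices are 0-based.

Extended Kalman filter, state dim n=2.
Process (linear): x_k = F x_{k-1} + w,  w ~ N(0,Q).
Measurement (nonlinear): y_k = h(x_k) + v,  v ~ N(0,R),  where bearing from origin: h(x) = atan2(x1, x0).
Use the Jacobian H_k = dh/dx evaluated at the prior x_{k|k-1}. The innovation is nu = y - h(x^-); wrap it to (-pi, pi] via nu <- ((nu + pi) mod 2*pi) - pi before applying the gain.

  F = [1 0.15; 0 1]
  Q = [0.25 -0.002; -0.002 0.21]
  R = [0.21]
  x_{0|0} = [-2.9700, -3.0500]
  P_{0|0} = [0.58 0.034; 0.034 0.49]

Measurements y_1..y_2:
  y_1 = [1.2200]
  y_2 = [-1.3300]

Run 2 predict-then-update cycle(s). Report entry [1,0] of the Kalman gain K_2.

K[1,0] = -0.5740

step 1: x^-=[-3.4275, -3.0500]  P^-=[0.8512 0.1055; 0.1055 0.7000]  H_jac=[0.1449 -0.1628]  S=[0.2415]  K=[0.4397; -0.4087]  nu=[-2.6488]  x^+=[-4.5921, -1.9673]  P^+=[0.8046 0.1489; 0.1489 0.6597]
step 2: x^-=[-4.8872, -1.9673]  P^-=[1.1141 0.2458; 0.2458 0.8697]  H_jac=[0.0709 -0.1761]  S=[0.2364]  K=[0.1509; -0.5740]  nu=[1.4289]  x^+=[-4.6715, -2.7875]  P^+=[1.1087 0.2663; 0.2663 0.7918]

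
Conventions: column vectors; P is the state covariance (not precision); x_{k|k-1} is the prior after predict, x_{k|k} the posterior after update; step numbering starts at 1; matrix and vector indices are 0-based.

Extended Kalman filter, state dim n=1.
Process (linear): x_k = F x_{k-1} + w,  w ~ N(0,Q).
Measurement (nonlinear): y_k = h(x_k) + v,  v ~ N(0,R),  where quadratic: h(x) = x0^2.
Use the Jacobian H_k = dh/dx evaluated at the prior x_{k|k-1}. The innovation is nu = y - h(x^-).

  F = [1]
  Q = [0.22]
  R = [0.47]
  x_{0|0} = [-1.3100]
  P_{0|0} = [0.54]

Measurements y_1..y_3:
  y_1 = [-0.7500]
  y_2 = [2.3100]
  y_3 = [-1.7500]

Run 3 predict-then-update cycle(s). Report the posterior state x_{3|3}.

x_post = [-0.1011]

step 1: x^-=[-1.3100]  P^-=[0.7600]  H_jac=[-2.6200]  S=[5.6869]  K=[-0.3501]  nu=[-2.4661]  x^+=[-0.4465]  P^+=[0.0628]
step 2: x^-=[-0.4465]  P^-=[0.2828]  H_jac=[-0.8931]  S=[0.6956]  K=[-0.3631]  nu=[2.1106]  x^+=[-1.2129]  P^+=[0.1911]
step 3: x^-=[-1.2129]  P^-=[0.4111]  H_jac=[-2.4258]  S=[2.8892]  K=[-0.3452]  nu=[-3.2212]  x^+=[-0.1011]  P^+=[0.0669]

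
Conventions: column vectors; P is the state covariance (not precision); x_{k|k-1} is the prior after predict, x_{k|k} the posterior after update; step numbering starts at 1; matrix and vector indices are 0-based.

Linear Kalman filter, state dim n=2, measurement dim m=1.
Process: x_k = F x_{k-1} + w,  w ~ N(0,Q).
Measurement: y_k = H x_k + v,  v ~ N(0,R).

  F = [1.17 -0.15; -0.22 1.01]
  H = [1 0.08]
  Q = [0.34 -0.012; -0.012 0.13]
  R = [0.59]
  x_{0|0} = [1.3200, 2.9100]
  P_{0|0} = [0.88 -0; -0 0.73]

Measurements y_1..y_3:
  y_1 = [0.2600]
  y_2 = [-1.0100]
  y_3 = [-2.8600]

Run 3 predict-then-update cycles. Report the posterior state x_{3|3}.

step 1: x^-=[1.1079, 2.6487]  P^-=[1.5611 -0.3491; -0.3491 0.9173]  S=[2.1011]  K=[0.7297; -0.1312]  nu=[-1.0598]  x^+=[0.3346, 2.7878]  P^+=[0.4423 -0.1479; -0.1479 0.8811]
step 2: x^-=[-0.0267, 2.7420]  P^-=[1.0173 -0.4390; -0.4390 1.1159]  S=[1.5442]  K=[0.6360; -0.2265]  nu=[-1.2027]  x^+=[-0.7916, 3.0144]  P^+=[0.3926 -0.2166; -0.2166 1.0367]
step 3: x^-=[-1.3784, 3.2187]  P^-=[0.9768 -0.5332; -0.5332 1.3028]  S=[1.4898]  K=[0.6270; -0.2879]  nu=[-1.7391]  x^+=[-2.4688, 3.7195]  P^+=[0.3911 -0.2642; -0.2642 1.1793]

x_post = [-2.4688, 3.7195]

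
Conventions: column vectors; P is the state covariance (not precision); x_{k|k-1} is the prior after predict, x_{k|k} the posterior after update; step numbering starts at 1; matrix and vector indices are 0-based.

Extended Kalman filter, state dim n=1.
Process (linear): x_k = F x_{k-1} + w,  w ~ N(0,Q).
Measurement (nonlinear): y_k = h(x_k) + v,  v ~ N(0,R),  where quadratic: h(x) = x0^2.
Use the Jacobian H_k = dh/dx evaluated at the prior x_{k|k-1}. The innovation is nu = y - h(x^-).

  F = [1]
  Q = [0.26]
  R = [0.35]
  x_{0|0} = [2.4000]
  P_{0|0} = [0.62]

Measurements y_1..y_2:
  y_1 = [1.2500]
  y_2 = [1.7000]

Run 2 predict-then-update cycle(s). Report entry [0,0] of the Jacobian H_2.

H_jac[0,0] = 2.9527

step 1: x^-=[2.4000]  P^-=[0.8800]  H_jac=[4.8000]  S=[20.6252]  K=[0.2048]  nu=[-4.5100]  x^+=[1.4764]  P^+=[0.0149]
step 2: x^-=[1.4764]  P^-=[0.2749]  H_jac=[2.9527]  S=[2.7470]  K=[0.2955]  nu=[-0.4796]  x^+=[1.3346]  P^+=[0.0350]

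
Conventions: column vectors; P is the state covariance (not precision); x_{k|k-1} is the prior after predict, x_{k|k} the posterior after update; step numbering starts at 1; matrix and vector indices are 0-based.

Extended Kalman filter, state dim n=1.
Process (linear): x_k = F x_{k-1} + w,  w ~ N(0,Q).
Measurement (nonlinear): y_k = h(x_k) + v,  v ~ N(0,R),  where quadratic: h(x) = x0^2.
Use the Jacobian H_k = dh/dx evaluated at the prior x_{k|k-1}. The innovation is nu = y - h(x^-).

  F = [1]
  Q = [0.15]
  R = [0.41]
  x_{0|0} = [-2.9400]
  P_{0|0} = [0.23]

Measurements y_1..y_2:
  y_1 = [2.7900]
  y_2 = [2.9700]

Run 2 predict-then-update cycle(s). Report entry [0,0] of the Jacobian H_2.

H_jac[0,0] = -3.9492

step 1: x^-=[-2.9400]  P^-=[0.3800]  H_jac=[-5.8800]  S=[13.5483]  K=[-0.1649]  nu=[-5.8536]  x^+=[-1.9746]  P^+=[0.0115]
step 2: x^-=[-1.9746]  P^-=[0.1615]  H_jac=[-3.9492]  S=[2.9288]  K=[-0.2178]  nu=[-0.9291]  x^+=[-1.7723]  P^+=[0.0226]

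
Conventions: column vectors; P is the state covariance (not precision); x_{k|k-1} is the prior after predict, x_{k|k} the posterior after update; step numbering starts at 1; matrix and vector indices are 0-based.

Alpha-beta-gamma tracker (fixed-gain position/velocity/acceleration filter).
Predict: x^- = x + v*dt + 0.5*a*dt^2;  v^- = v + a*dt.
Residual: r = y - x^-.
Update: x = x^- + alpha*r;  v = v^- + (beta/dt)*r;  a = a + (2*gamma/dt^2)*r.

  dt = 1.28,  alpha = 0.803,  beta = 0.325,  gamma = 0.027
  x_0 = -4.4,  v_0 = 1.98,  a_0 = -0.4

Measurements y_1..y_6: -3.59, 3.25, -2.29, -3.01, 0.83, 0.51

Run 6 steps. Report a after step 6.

step 1: x_pred=-2.1933  r=-1.3967  x^+=-3.3148  v^+=1.1134  a^+=-0.4460
step 2: x_pred=-2.2551  r=5.5051  x^+=2.1655  v^+=1.9402  a^+=-0.2646
step 3: x_pred=4.4322  r=-6.7222  x^+=-0.9657  v^+=-0.1053  a^+=-0.4861
step 4: x_pred=-1.4987  r=-1.5113  x^+=-2.7123  v^+=-1.1113  a^+=-0.5360
step 5: x_pred=-4.5737  r=5.4037  x^+=-0.2345  v^+=-0.4252  a^+=-0.3579
step 6: x_pred=-1.0720  r=1.5820  x^+=0.1983  v^+=-0.4816  a^+=-0.3057

a_post = -0.3057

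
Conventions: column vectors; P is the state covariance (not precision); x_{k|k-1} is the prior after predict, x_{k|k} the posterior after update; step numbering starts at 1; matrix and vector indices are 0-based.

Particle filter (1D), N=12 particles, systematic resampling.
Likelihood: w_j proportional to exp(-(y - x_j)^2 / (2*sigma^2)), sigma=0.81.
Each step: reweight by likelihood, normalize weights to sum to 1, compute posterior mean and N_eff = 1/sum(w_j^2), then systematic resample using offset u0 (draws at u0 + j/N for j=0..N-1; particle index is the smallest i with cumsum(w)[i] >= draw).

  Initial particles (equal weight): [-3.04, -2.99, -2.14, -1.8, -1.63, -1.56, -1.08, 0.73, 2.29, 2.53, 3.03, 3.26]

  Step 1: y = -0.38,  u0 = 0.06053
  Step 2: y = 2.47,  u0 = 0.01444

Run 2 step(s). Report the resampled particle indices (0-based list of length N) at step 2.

resampled_idx = [9, 9, 9, 9, 10, 10, 10, 10, 11, 11, 11, 11]

step 1: w=[0.0022, 0.0027, 0.0459, 0.1047, 0.1479, 0.1684, 0.3349, 0.1903, 0.0021, 0.0008, 0.0001, 0.0000]  mean=-1.0210  Neff=4.7236  idx=[3, 3, 4, 5, 5, 6, 6, 6, 6, 7, 7, 7]
step 2: w=[0.0000, 0.0000, 0.0000, 0.0000, 0.0000, 0.0002, 0.0002, 0.0002, 0.0002, 0.3330, 0.3330, 0.3330]  mean=0.7283  Neff=3.0057  idx=[9, 9, 9, 9, 10, 10, 10, 10, 11, 11, 11, 11]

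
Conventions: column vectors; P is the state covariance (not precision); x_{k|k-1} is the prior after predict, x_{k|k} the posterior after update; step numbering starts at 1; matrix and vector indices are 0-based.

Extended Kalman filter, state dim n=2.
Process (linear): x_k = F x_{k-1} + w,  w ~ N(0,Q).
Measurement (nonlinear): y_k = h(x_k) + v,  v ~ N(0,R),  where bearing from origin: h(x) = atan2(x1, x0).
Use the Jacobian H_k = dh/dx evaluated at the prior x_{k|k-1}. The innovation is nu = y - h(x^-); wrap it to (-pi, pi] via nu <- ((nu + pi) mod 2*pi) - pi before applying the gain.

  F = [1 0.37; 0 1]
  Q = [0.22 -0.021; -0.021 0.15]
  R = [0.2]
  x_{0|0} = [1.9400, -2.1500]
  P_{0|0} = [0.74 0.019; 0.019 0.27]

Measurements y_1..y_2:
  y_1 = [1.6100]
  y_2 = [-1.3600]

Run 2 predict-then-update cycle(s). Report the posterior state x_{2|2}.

step 1: x^-=[1.1445, -2.1500]  P^-=[1.0110 0.0979; 0.0979 0.4200]  H_jac=[0.3624 0.1929]  S=[0.3621]  K=[1.0640; 0.3217]  nu=[2.6916]  x^+=[4.0084, -1.2840]  P^+=[0.6011 -0.0261; -0.0261 0.3825]
step 2: x^-=[3.5334, -1.2840]  P^-=[0.8541 0.0945; 0.0945 0.5325]  H_jac=[0.0908 0.2500]  S=[0.2446]  K=[0.4137; 0.5793]  nu=[-1.0114]  x^+=[3.1149, -1.8699]  P^+=[0.8123 0.0358; 0.0358 0.4504]

x_post = [3.1149, -1.8699]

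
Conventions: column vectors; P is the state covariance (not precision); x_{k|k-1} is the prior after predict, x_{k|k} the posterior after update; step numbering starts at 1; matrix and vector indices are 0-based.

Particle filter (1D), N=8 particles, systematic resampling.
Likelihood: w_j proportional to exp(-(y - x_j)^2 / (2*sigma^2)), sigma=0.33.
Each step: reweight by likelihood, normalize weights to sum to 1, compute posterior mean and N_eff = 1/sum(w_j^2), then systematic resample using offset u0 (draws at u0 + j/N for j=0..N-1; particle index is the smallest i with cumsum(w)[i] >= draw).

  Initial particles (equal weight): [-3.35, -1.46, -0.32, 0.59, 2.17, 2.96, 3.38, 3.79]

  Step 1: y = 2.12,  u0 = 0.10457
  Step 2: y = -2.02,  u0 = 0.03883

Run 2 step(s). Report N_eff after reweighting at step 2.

N_eff = 7.0000

step 1: w=[0.0000, 0.0000, 0.0000, 0.0000, 0.9612, 0.0381, 0.0007, 0.0000]  mean=2.2009  Neff=1.0806  idx=[4, 4, 4, 4, 4, 4, 4, 5]
step 2: w=[0.1429, 0.1429, 0.1429, 0.1429, 0.1429, 0.1429, 0.1429, 0.0000]  mean=2.1700  Neff=7.0000  idx=[0, 1, 2, 2, 3, 4, 5, 6]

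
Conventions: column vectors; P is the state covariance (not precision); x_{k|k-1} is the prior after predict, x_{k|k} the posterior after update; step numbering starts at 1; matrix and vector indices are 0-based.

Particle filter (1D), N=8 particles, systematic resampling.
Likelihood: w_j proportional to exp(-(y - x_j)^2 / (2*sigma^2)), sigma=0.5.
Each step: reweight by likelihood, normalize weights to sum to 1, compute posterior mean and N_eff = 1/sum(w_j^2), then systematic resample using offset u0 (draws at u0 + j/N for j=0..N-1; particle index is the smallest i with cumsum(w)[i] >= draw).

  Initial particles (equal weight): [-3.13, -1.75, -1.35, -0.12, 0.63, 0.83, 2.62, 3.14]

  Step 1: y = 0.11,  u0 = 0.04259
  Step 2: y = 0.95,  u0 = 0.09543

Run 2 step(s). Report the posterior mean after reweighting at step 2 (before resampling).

step 1: w=[0.0000, 0.0005, 0.0076, 0.4859, 0.3145, 0.1915, 0.0000, 0.0000]  mean=0.2876  Neff=2.6903  idx=[3, 3, 3, 3, 4, 4, 4, 5]
step 2: w=[0.0265, 0.0265, 0.0265, 0.0265, 0.2132, 0.2132, 0.2132, 0.2543]  mean=0.6013  Neff=4.9051  idx=[3, 4, 5, 5, 6, 6, 7, 7]

post_mean = 0.6013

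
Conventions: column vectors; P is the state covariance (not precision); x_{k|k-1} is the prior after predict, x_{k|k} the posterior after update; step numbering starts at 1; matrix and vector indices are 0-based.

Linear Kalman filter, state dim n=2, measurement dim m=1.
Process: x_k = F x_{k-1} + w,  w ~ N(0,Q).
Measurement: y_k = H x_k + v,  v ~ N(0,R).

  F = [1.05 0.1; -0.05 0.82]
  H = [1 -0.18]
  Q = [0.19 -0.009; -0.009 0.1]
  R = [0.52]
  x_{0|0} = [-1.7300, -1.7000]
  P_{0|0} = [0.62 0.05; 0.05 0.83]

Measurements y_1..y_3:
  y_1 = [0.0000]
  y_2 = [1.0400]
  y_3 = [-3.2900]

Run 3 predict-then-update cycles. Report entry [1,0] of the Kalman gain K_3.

K[1,0] = 0.0259

step 1: x^-=[-1.9865, -1.3075]  P^-=[0.8923 0.0693; 0.0693 0.6555]  S=[1.4086]  K=[0.6246; -0.0346]  nu=[1.7511]  x^+=[-0.8927, -1.3680]  P^+=[0.3428 0.0997; 0.0997 0.6539]
step 2: x^-=[-1.0741, -1.0771]  P^-=[0.5954 0.1120; 0.1120 0.5323]  S=[1.0923]  K=[0.5266; 0.0148]  nu=[1.9202]  x^+=[-0.0629, -1.0487]  P^+=[0.2925 0.1035; 0.1035 0.5321]
step 3: x^-=[-0.1709, -0.8568]  P^-=[0.5395 0.1078; 0.1078 0.4500]  S=[1.0352]  K=[0.5024; 0.0259]  nu=[-3.2733]  x^+=[-1.8153, -0.9417]  P^+=[0.2782 0.0944; 0.0944 0.4493]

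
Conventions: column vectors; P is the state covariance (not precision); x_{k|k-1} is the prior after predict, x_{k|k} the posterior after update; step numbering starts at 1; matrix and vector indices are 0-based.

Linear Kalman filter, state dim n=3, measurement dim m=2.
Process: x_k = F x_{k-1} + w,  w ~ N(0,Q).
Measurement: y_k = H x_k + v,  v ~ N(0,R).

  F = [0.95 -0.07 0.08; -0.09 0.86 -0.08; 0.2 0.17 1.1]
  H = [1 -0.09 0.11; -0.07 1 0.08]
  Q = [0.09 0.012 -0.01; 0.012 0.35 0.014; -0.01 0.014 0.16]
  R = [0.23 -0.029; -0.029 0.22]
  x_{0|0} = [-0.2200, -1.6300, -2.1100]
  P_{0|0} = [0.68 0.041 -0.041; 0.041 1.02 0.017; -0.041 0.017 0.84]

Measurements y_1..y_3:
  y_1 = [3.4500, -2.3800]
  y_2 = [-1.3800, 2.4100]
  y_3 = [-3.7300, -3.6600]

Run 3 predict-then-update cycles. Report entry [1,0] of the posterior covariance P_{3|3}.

P_post[1,0] = 0.0051

step 1: x^-=[-0.2637, -1.2132, -2.6421]  P^-=[0.7022 -0.0745 0.1425; -0.0745 1.1060 0.1040; 0.1425 0.1040 1.2242]  S=[0.9987 -0.2209; -0.2209 1.3627]  K=[0.7336 0.0365; 0.0196 0.8247; 0.3104 0.1911]  nu=[3.8951, -0.9739]  x^+=[2.5583, -1.9400, -1.6192]  P^+=[0.1747 0.0039 -0.0610; 0.0039 0.1859 -0.0596; -0.0610 -0.0596 1.1044]
step 2: x^-=[2.4366, -1.7691, -1.5993]  P^-=[0.2466 -0.0174 0.0578; -0.0174 0.5027 -0.1071; 0.0578 -0.1071 1.4598]  S=[0.5163 -0.1030; -0.1030 0.7179]  K=[0.4989 0.0298; -0.0067 0.6890; 0.4563 0.0733]  nu=[-3.7999, 4.4776]  x^+=[0.6742, 1.3415, -3.0049]  P^+=[0.1205 0.0050 -0.0561; 0.0050 0.1609 -0.1095; -0.0561 -0.1095 1.3554]
step 3: x^-=[0.3062, 1.3334, -2.9425]  P^-=[0.2002 -0.0160 0.0784; -0.0160 0.4921 -0.1787; 0.0784 -0.1787 1.7442]  S=[0.4790 -0.1008; -0.1008 0.6970]  K=[0.4454 0.0303; -0.0231 0.6838; 0.6026 0.0230]  nu=[-3.5925, -4.7366]  x^+=[-1.4376, -1.8225, -5.2164]  P^+=[0.1073 0.0051 -0.0478; 0.0051 0.1628 -0.1416; -0.0478 -0.1416 1.5726]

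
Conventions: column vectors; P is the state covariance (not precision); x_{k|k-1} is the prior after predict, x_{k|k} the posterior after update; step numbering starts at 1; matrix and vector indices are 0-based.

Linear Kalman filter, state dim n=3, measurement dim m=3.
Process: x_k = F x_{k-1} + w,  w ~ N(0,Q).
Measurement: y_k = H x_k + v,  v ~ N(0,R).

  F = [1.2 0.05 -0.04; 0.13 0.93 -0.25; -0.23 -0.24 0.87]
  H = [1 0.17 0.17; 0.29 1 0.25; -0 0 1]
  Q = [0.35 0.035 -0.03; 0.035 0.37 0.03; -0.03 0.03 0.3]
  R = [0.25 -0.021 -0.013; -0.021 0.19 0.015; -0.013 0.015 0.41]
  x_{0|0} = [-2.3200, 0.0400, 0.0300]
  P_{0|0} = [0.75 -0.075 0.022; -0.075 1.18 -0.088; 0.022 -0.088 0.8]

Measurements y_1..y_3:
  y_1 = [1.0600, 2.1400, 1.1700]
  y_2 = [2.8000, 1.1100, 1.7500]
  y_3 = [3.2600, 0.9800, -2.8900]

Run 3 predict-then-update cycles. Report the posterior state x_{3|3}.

x_post = [3.0829, 0.6376, -1.4615]

step 1: x^-=[-2.7832, -0.2719, 0.5501]  P^-=[1.4235 0.1283 -0.2380; 0.1283 1.4746 -0.4841; -0.2380 -0.4841 1.0328]  S=[1.6807 0.6469 -0.1578; 0.6469 1.6467 -0.2800; -0.1578 -0.2800 1.4428]  K=[0.8494 -0.0553 -0.0828; -0.1812 0.8845 -0.1837; 0.0033 -0.0607 0.7044]  nu=[3.7959, 3.0815, 0.6199]  x^+=[0.2193, 1.6521, 0.8125]  P^+=[0.2371 -0.0869 -0.0458; -0.0869 0.2092 -0.0597; -0.0458 -0.0597 0.2879]
step 2: x^-=[0.3132, 1.3619, 0.2599]  P^-=[0.6867 0.0040 -0.1334; 0.0040 0.5827 -0.1248; -0.1334 -0.1248 0.5762]  S=[0.9190 0.2394 -0.0697; 0.2394 0.7870 -0.0045; -0.0697 -0.0045 0.9862]  K=[0.7177 -0.0031 -0.0846; -0.1126 0.7357 -0.1312; -0.0129 -0.0175 0.5833]  nu=[2.2111, -0.4077, 1.4901]  x^+=[1.7753, 0.6176, 1.1077]  P^+=[0.1989 -0.0636 -0.0441; -0.0636 0.1689 -0.0413; -0.0441 -0.0413 0.2390]
step 3: x^-=[2.1169, 0.5282, 0.4071]  P^-=[0.6340 0.0204 -0.1248; 0.0204 0.5411 -0.0935; -0.1248 -0.0935 0.5290]  S=[0.8740 0.2415 -0.0637; 0.2415 0.7645 0.0176; -0.0637 0.0176 0.9390]  K=[0.6965 0.0083 -0.0858; -0.0968 0.7183 -0.1196; -0.0158 -0.0046 0.5624]  nu=[0.9841, -0.2639, -3.2971]  x^+=[3.0829, 0.6376, -1.4615]  P^+=[0.1926 -0.0592 -0.0441; -0.0592 0.1631 -0.0370; -0.0441 -0.0370 0.2307]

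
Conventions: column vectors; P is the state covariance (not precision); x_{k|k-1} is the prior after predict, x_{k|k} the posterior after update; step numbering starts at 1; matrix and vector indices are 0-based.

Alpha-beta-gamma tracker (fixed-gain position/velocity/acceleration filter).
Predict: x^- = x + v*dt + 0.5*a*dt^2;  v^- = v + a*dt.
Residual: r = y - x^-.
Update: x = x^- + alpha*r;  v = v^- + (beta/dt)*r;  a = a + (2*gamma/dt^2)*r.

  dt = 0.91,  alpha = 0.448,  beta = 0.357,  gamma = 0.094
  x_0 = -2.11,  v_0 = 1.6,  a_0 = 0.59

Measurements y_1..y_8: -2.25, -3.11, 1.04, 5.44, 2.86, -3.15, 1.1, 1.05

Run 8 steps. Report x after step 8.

x_post = -0.5911

step 1: x_pred=-0.4097  r=-1.8403  x^+=-1.2342  v^+=1.4149  a^+=0.1722
step 2: x_pred=0.1247  r=-3.2347  x^+=-1.3244  v^+=0.3026  a^+=-0.5622
step 3: x_pred=-1.2818  r=2.3218  x^+=-0.2416  v^+=0.7019  a^+=-0.0351
step 4: x_pred=0.3826  r=5.0574  x^+=2.6483  v^+=2.6541  a^+=1.1131
step 5: x_pred=5.5244  r=-2.6644  x^+=4.3308  v^+=2.6217  a^+=0.5082
step 6: x_pred=6.9270  r=-10.0770  x^+=2.4125  v^+=-0.8691  a^+=-1.7795
step 7: x_pred=0.8848  r=0.2152  x^+=0.9812  v^+=-2.4040  a^+=-1.7307
step 8: x_pred=-1.9230  r=2.9730  x^+=-0.5911  v^+=-2.8126  a^+=-1.0557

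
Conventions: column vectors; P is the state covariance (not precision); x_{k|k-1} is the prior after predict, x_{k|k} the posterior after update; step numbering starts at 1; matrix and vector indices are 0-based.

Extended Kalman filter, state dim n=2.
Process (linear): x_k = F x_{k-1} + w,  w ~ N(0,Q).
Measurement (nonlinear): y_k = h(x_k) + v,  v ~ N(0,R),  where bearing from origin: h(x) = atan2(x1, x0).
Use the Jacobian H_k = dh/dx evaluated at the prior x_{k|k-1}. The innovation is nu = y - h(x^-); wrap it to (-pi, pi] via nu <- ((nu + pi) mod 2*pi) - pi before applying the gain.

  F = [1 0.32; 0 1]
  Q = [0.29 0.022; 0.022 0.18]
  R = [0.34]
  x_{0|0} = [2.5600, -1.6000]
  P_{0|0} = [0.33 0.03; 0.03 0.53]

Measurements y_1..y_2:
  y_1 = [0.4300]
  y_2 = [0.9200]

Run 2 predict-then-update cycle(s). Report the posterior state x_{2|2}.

x_post = [2.9734, -0.1336]

step 1: x^-=[2.0480, -1.6000]  P^-=[0.6935 0.2216; 0.2216 0.7100]  H_jac=[0.2369 0.3032]  S=[0.4760]  K=[0.4862; 0.5625]  nu=[1.0932]  x^+=[2.5796, -0.9850]  P^+=[0.5809 0.0914; 0.0914 0.5594]
step 2: x^-=[2.2644, -0.9850]  P^-=[0.9867 0.2924; 0.2924 0.7394]  H_jac=[0.1615 0.3714]  S=[0.5028]  K=[0.5330; 0.6400]  nu=[1.3303]  x^+=[2.9734, -0.1336]  P^+=[0.8439 0.1209; 0.1209 0.5334]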